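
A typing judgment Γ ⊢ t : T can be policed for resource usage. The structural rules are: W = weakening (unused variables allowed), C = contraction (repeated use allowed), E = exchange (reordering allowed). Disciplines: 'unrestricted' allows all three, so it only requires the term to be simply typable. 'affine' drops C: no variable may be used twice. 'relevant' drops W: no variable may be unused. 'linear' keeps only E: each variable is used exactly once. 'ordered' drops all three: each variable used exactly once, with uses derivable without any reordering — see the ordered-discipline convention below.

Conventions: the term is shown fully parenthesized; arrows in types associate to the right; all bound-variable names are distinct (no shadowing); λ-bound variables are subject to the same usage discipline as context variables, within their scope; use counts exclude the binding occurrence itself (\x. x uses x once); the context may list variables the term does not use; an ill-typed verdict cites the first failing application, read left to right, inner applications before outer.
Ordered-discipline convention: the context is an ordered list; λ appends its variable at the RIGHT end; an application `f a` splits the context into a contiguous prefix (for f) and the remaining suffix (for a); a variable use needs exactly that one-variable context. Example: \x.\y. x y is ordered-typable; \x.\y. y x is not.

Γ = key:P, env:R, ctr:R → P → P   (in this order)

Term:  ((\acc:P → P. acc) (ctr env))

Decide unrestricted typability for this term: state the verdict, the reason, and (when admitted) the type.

yes — simply typable at P → P; W, C, E all held; term : P → P
usage: key=0, env=1, ctr=1, acc (bound)=1
left-to-right use order: acc, ctr, env
typing: well-typed — term : P → P
summary: ordered ✗, linear ✗, affine ✓, relevant ✗, unrestricted ✓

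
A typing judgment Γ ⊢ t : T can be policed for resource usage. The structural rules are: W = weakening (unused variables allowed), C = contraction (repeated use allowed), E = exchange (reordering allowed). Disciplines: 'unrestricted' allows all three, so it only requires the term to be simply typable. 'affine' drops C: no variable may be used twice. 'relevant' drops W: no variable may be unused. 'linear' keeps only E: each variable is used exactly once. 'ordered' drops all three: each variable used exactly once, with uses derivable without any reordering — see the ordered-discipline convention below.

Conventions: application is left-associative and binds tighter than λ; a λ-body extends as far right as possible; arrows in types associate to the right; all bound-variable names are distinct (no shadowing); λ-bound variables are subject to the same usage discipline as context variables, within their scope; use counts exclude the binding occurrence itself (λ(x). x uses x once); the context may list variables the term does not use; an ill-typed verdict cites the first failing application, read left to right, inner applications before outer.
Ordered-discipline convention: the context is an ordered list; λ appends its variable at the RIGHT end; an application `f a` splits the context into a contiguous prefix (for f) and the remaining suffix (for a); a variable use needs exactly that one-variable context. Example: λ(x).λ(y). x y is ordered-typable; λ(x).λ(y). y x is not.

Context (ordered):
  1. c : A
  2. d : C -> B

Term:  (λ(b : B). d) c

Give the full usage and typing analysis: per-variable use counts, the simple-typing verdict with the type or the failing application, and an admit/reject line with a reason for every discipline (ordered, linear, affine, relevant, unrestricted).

counts: c: 1, d: 1, b (λ-bound): 0
order of uses: d, c
typing: ill-typed: argument of type A where B is required
ordered ✗ (fails simple typing)
linear ✗ (a type mismatch blocks all five)
affine ✗ (the type mismatch rejects it)
relevant ✗ (not simply typable)
unrestricted ✗ (fails simple typing)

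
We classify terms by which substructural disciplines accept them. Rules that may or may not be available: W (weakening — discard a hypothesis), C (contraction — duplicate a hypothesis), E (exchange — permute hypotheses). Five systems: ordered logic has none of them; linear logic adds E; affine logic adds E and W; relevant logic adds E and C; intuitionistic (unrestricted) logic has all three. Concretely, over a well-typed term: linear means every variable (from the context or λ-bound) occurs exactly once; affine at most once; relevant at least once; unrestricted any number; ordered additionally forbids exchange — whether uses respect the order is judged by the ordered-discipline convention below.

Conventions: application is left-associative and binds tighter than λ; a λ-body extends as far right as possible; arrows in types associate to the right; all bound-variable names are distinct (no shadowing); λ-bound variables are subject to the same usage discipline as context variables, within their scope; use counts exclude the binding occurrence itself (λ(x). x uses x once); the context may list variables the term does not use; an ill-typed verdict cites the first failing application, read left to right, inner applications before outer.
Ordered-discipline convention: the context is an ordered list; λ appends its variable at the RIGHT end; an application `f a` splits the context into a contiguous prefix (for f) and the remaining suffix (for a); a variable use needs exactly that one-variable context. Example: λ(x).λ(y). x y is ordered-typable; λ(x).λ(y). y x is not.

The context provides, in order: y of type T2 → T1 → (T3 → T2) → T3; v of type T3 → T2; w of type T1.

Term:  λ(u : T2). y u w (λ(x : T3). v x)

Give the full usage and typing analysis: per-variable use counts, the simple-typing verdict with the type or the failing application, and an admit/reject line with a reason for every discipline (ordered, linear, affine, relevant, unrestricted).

counts: y=1; v=1; w=1; u (bound)=1; x (bound)=1
order of uses: y, u, w, v, x
typing: ✓ — T2 → T3
ordered: ✗ — needs exchange: uses follow y, u, w, v, x
linear: ✓ — y, v, w, u, x: one use apiece
affine: ✓ — at most one use each (y, v, w, u, x)
relevant: ✓ — at least one use each (y, v, w, u, x)
unrestricted: ✓ — type-checks (T2 → T3) and nothing is barred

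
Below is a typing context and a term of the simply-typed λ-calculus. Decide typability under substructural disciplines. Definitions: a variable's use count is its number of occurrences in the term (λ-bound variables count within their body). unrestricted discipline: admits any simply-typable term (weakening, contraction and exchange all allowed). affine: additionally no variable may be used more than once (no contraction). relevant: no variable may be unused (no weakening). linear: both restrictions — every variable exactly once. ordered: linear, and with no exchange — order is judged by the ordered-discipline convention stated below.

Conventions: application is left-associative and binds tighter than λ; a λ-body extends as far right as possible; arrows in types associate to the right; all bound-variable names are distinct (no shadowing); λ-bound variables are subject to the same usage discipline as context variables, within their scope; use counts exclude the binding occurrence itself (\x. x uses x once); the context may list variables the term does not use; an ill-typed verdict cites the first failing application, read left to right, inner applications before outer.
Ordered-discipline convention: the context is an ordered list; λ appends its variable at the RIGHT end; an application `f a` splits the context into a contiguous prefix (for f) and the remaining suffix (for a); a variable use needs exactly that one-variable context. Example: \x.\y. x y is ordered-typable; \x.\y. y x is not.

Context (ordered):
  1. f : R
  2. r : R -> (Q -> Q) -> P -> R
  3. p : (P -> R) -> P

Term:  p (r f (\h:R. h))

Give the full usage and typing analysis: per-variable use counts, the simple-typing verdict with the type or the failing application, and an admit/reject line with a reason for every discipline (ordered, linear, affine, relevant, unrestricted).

variable uses: f: 1×, r: 1×, p: 1×, h [bound]: 1×
left-to-right use order: p, r, f, h
typing: ill-typed: a function awaiting Q -> Q gets R -> R
ordered: ✗ — fails simple typing
linear: ✗ — a type mismatch blocks all five
affine: ✗ — the type mismatch rejects it
relevant: ✗ — not simply typable
unrestricted: ✗ — fails simple typing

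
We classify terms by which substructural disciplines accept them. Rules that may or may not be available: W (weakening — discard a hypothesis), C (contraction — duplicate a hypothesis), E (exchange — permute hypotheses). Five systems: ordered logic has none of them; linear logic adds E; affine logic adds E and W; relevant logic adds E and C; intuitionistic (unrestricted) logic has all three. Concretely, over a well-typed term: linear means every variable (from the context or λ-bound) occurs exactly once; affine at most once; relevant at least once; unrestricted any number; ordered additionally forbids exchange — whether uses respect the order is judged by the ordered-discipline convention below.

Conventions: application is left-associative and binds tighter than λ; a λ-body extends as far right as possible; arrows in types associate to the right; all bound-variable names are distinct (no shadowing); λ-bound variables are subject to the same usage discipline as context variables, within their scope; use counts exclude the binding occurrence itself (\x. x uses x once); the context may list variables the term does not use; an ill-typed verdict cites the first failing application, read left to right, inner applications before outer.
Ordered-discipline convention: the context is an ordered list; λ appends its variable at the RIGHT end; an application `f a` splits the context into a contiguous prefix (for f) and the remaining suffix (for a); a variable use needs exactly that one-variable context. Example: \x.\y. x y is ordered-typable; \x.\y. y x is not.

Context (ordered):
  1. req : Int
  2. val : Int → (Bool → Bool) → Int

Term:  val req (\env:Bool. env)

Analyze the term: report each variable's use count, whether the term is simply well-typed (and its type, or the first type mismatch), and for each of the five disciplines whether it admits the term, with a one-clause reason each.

counts: req ×1, val ×1, env (λ-bound) ×1
left-to-right use order: val, req, env
typing: well-typed — term : Int
ordered ✗ (no ordered split (uses run val, req, env))
linear ✓ (req, val, env: one use apiece)
affine ✓ (at most one use each (req, val, env))
relevant ✓ (req, val, env: all used, weakening unneeded)
unrestricted ✓ (typability at Int is all that's needed)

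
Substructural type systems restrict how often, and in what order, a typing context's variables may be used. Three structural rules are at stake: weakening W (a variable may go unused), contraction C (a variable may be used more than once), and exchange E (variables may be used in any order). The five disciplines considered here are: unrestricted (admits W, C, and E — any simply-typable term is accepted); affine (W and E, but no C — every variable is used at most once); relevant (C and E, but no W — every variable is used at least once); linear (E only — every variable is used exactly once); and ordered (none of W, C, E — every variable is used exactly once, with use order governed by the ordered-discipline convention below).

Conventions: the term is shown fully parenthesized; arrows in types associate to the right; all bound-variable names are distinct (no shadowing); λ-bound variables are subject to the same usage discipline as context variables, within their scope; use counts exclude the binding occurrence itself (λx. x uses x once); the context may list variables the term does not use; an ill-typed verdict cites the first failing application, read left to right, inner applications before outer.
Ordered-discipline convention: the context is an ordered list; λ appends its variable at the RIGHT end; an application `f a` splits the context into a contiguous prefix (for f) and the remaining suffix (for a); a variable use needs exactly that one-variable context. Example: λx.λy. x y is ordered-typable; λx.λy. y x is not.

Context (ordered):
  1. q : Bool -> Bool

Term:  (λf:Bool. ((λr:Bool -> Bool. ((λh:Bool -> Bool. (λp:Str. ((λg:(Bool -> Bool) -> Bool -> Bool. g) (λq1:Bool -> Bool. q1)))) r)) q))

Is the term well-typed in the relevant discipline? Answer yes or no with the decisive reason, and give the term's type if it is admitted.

no — f, h, p left unused
counts: q=1; f (bound)=0; r (bound)=1; h (bound)=0; p (bound)=0; g (bound)=1; q1 (bound)=1
order of uses: g, q1, r, q
typing: well-typed at Bool -> Str -> (Bool -> Bool) -> Bool -> Bool
all disciplines: ordered ✗ · linear ✗ · affine ✓ · relevant ✗ · unrestricted ✓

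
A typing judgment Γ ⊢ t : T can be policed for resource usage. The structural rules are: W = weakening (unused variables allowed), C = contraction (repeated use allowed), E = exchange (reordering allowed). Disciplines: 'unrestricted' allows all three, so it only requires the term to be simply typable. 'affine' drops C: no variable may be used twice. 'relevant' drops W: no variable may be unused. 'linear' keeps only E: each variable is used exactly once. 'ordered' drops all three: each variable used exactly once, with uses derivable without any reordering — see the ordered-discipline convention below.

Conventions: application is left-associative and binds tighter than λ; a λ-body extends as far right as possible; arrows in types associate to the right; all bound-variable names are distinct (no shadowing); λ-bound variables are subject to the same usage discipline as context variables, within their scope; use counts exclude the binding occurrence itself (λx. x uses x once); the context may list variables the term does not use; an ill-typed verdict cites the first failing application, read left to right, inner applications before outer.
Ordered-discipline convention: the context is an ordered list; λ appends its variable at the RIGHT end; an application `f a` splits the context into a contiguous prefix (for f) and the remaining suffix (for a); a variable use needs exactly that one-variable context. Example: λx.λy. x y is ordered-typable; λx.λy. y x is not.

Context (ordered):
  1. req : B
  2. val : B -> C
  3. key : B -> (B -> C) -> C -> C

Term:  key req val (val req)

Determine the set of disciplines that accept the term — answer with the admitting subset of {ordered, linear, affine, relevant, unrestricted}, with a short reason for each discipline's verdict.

admitted in: relevant, unrestricted
variable uses: req: 2; val: 2; key: 1
uses in reading order: key, req, val, val, req
typing: the term checks, with type C
ordered: ✗, req ×2, val ×2 used more than once (contraction)
linear: ✗, req ×2, val ×2 used more than once (contraction)
affine: ✗, req ×2, val ×2 used more than once (contraction)
relevant: ✓, at least one use each (req, val, key)
unrestricted: ✓, simply typable at C; W, C, E all held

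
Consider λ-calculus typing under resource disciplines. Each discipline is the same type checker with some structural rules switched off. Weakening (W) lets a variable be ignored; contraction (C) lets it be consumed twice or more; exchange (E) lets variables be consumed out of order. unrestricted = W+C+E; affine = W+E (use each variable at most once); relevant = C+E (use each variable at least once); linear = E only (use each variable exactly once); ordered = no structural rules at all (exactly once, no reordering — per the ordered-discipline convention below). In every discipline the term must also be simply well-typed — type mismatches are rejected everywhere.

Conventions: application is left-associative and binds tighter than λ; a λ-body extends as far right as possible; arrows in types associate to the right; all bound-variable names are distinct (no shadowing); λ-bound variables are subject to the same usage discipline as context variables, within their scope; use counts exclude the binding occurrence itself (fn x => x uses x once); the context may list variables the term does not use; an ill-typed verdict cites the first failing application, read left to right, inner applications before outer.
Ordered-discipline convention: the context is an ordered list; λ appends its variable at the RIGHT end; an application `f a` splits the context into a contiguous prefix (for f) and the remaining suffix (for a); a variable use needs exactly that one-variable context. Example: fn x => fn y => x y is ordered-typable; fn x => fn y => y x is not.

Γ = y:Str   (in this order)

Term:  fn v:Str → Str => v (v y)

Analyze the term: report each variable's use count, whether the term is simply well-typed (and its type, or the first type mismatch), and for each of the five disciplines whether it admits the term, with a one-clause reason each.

usage: y: 1; v (λ-bound): 2
use order (left to right): v, v, y
typing: well-typed at (Str → Str) → Str
ordered: ✗, v ×2 used more than once (contraction)
linear: ✗, v ×2 used more than once (contraction)
affine: ✗, v ×2 used more than once (contraction)
relevant: ✓, every one of y, v appears
unrestricted: ✓, typability at (Str → Str) → Str is all that's needed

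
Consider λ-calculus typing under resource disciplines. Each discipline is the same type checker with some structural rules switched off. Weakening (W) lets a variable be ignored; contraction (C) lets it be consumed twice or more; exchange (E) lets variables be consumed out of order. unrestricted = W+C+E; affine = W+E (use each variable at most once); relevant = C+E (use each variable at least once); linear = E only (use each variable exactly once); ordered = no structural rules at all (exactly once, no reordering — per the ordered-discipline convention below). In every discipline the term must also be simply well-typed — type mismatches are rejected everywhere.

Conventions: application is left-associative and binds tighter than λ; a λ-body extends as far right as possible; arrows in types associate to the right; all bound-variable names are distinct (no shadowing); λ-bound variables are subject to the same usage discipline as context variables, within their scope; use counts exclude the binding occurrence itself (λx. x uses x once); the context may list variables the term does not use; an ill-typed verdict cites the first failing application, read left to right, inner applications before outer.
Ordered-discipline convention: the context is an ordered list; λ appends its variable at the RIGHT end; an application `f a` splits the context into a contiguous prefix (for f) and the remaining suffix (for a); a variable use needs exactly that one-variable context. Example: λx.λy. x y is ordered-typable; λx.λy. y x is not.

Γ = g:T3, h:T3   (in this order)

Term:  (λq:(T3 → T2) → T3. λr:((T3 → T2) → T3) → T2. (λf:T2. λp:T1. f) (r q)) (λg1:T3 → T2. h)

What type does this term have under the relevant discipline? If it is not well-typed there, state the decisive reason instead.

not well-typed under relevant — g, p, g1 left unused
variable uses: g: 0; h: 1; q (λ-bound): 1; r (λ-bound): 1; f (λ-bound): 1; p (λ-bound): 0; g1 (λ-bound): 0
use order (left to right): f, r, q, h
typing: well-typed at (((T3 → T2) → T3) → T2) → T1 → T2
across the five disciplines: ordered ✗, linear ✗, affine ✓, relevant ✗, unrestricted ✓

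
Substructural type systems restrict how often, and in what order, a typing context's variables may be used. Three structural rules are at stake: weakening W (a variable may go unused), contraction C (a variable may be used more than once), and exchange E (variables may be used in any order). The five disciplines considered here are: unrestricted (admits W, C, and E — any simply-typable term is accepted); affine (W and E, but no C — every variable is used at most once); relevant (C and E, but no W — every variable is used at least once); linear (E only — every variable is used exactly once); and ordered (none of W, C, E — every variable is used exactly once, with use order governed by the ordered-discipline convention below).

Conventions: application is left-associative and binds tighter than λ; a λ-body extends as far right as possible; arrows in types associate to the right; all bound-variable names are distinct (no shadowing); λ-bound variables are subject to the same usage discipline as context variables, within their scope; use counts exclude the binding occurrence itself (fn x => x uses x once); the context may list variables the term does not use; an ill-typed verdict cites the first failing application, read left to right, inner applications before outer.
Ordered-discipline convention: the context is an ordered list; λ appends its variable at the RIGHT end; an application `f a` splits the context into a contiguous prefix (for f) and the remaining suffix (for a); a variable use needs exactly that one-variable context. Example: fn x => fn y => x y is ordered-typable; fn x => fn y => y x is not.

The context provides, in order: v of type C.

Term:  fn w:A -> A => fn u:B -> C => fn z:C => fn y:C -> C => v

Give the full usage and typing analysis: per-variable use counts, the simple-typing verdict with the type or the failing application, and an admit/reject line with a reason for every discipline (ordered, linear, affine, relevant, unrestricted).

usage: v ×1, w (bound) ×0, u (bound) ×0, z (bound) ×0, y (bound) ×0
uses in reading order: v
typing: well-typed — term : (A -> A) -> (B -> C) -> C -> (C -> C) -> C
ordered ✗ (unused: w, u, z, y — weakening required)
linear ✗ (unused: w, u, z, y — weakening required)
affine ✓ (at most one use each (v, w, u, z, y))
relevant ✗ (unused: w, u, z, y — weakening required)
unrestricted ✓ (well-typed at (A -> A) -> (B -> C) -> C -> (C -> C) -> C; no restrictions here)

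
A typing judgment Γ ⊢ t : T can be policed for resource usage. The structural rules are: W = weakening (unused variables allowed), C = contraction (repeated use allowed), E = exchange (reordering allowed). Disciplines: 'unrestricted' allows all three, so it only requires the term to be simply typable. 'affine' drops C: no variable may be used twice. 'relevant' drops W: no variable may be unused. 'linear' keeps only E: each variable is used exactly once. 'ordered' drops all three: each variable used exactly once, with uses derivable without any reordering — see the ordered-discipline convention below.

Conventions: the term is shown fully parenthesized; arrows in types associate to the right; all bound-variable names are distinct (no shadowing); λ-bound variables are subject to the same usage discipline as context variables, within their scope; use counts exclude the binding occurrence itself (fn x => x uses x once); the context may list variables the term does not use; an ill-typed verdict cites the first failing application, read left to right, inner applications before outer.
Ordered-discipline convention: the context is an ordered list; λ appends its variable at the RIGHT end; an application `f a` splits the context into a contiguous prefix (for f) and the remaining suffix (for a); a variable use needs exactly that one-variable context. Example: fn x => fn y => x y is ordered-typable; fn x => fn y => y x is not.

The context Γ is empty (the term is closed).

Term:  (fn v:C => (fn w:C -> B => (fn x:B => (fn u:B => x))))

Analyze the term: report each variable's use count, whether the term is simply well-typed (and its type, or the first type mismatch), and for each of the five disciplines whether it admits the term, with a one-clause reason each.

use counts: v (bound)=0; w (bound)=0; x (bound)=1; u (bound)=0
use order (left to right): x
typing: well-typed at C -> (C -> B) -> B -> B -> B
ordered ✗ (v, w, u never used (weakening))
linear ✗ (v, w, u never used (weakening))
affine ✓ (at most one use each (v, w, x, u))
relevant ✗ (v, w, u never used (weakening))
unrestricted ✓ (simply typable at C -> (C -> B) -> B -> B -> B; W, C, E all held)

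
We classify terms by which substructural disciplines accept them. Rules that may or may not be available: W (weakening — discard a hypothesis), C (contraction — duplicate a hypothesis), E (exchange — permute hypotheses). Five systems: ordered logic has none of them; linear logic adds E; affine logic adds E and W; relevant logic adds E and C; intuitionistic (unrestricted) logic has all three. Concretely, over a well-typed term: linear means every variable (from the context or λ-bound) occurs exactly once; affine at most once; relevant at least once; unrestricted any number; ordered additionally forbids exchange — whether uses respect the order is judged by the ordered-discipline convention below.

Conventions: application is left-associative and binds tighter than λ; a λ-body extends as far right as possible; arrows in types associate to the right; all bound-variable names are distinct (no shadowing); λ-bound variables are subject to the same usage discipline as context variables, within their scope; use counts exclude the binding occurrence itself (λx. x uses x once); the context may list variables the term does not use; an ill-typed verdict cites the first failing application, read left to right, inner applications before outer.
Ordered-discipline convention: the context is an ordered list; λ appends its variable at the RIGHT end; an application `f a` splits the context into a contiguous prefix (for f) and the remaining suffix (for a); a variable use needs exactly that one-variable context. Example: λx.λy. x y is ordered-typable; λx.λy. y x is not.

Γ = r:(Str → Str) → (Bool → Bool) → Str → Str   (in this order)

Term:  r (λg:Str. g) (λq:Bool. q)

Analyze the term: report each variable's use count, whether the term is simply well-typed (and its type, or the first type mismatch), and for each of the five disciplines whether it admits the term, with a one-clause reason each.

variable uses: r=1; g (λ-bound)=1; q (λ-bound)=1
use order (left to right): r, g, q
typing: well-typed at Str → Str
ordered: ✓, r, g, q once each; derivable with no W/C/E
linear: ✓, r, g, q: one use apiece
affine: ✓, r, g, q: no repeats, contraction unneeded
relevant: ✓, every one of r, g, q appears
unrestricted: ✓, simply typable at Str → Str; W, C, E all held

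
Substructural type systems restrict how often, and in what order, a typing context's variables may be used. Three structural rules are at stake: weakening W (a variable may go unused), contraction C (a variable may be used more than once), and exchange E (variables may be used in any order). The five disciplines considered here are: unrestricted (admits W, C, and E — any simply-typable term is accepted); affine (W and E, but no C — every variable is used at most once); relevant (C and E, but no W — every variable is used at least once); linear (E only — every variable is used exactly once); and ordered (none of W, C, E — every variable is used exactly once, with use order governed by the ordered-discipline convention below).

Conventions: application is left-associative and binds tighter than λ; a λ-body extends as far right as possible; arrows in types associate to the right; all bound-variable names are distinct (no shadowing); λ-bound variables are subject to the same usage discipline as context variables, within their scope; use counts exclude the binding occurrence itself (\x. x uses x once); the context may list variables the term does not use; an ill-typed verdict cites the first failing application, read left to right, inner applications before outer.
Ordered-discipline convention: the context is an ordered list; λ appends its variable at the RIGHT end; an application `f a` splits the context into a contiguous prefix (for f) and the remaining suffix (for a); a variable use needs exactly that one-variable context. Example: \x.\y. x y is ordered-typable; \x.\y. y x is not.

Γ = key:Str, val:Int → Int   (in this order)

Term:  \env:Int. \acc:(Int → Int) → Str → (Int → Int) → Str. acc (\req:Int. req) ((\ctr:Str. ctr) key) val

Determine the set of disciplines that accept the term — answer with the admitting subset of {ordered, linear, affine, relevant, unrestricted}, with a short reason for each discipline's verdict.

accepted by: affine, unrestricted
usage: key ×1; val ×1; env (bound) ×0; acc (bound) ×1; req (bound) ×1; ctr (bound) ×1
uses in reading order: acc, req, ctr, key, val
typing: well-typed — term : Int → ((Int → Int) → Str → (Int → Int) → Str) → Str
ordered ✗ (needs weakening: env unused)
linear ✗ (needs weakening: env unused)
affine ✓ (key, val, env, acc, req, ctr: no repeats, contraction unneeded)
relevant ✗ (needs weakening: env unused)
unrestricted ✓ (well-typed at Int → ((Int → Int) → Str → (Int → Int) → Str) → Str; no restrictions here)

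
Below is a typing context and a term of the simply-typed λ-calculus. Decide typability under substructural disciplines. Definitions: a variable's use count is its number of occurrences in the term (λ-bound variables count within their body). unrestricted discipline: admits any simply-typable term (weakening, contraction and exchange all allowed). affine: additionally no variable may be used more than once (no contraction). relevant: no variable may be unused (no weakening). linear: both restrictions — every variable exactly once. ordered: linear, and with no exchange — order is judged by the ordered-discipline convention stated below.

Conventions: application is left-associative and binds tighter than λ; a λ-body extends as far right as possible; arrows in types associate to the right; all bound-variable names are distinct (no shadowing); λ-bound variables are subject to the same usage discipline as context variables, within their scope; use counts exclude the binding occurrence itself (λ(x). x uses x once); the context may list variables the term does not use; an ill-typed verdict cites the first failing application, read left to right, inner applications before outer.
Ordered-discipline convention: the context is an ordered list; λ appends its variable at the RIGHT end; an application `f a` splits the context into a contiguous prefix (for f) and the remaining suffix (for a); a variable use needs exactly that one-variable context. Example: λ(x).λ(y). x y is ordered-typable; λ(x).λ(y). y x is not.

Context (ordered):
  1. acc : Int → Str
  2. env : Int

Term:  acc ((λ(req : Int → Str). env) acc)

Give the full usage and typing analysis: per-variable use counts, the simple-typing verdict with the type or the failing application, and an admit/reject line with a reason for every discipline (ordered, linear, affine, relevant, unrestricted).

variable uses: acc: 2×; env: 1×; req (λ-bound): 0×
left-to-right use order: acc, env, acc
typing: well-typed — term : Str
ordered: ✗, repeated use of acc ×2; unused: req — weakening required
linear: ✗, repeated use of acc ×2; unused: req — weakening required
affine: ✗, repeated use of acc ×2
relevant: ✗, unused: req — weakening required
unrestricted: ✓, simply typable at Str; W, C, E all held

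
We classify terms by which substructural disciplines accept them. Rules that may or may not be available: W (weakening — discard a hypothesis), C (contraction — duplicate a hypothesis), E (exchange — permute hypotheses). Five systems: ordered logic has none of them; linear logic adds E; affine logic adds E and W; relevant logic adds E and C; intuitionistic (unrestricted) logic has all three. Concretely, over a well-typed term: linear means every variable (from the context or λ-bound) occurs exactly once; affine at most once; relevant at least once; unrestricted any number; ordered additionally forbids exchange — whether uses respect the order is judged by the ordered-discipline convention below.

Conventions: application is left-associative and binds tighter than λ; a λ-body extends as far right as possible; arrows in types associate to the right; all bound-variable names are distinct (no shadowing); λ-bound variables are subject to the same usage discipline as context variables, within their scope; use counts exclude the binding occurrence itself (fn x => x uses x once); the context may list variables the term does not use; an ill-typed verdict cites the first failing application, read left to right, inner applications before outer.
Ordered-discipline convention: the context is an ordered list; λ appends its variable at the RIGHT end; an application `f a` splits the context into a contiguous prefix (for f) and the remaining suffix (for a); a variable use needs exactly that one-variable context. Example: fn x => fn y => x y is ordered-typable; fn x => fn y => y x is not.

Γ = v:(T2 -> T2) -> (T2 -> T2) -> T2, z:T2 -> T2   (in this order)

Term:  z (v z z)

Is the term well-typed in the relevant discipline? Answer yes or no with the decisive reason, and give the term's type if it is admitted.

yes — none of v, z goes unused; term : T2
counts: v: 1, z: 3
use order (left to right): z, v, z, z
typing: the term checks, with type T2
per-discipline verdicts: ordered ✗, linear ✗, affine ✗, relevant ✓, unrestricted ✓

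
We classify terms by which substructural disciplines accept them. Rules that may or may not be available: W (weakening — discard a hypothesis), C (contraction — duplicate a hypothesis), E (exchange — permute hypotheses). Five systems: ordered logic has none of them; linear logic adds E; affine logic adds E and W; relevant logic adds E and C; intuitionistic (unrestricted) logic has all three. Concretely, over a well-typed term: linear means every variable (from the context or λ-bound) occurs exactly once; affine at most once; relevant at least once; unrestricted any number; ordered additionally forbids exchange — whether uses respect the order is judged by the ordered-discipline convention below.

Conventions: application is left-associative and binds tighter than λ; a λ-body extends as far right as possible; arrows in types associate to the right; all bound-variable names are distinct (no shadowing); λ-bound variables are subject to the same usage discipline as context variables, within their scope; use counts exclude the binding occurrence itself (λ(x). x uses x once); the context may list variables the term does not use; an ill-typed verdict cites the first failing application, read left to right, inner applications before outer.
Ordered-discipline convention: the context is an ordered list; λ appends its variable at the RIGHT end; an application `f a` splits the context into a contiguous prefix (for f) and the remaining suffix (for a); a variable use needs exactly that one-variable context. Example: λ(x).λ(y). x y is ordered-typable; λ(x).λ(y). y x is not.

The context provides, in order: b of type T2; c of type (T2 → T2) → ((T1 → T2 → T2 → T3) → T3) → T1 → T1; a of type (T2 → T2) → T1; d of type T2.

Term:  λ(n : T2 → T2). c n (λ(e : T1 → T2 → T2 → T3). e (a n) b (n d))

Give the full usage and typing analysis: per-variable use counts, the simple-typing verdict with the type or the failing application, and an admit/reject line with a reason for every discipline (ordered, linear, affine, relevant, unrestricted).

variable uses: b=1, c=1, a=1, d=1, n (bound)=3, e (bound)=1
order of uses: c, n, e, a, n, b, n, d
typing: ✓ — (T2 → T2) → T1 → T1
ordered: ✗ — repeated use of n ×3
linear: ✗ — repeated use of n ×3
affine: ✗ — repeated use of n ×3
relevant: ✓ — none of b, c, a, d, n, e goes unused
unrestricted: ✓ — typability at (T2 → T2) → T1 → T1 is all that's needed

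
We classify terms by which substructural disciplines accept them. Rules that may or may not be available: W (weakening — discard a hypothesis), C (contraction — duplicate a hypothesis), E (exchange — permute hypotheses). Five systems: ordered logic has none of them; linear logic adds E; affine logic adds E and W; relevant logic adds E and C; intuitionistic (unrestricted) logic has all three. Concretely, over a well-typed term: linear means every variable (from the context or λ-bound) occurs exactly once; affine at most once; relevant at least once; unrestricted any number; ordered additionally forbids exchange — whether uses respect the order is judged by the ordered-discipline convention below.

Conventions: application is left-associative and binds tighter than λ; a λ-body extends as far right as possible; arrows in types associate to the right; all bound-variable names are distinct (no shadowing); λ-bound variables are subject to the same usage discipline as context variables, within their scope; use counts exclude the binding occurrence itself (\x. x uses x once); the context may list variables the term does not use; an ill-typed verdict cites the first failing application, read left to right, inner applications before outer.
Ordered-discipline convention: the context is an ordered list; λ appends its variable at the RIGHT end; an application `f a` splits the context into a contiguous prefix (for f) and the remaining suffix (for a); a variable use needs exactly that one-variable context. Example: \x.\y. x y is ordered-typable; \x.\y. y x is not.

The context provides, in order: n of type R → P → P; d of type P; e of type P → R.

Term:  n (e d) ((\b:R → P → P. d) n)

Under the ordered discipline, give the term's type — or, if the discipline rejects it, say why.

not well-typed under ordered — needs contraction — n ×2, d ×2; b left unused
usage: n: 2×; d: 2×; e: 1×; b (bound): 0×
order of uses: n, e, d, d, n
typing: well-typed — term : P
per-discipline verdicts: ordered ✗ | linear ✗ | affine ✗ | relevant ✗ | unrestricted ✓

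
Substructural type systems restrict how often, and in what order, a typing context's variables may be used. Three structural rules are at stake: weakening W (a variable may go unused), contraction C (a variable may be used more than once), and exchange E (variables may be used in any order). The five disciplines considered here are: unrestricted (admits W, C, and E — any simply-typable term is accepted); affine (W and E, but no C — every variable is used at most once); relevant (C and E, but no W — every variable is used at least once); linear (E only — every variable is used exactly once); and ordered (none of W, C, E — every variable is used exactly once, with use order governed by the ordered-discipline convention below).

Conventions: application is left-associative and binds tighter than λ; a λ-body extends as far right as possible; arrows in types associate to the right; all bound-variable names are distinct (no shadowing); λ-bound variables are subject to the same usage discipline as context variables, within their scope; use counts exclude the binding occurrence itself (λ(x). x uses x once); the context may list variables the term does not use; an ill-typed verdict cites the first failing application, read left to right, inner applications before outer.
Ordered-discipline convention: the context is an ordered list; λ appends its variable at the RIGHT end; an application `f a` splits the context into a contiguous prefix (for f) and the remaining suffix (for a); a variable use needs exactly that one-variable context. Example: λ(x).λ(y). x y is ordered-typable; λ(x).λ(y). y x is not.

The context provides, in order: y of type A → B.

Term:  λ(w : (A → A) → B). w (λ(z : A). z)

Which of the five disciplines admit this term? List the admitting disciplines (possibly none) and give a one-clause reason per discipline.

admitted by: affine, unrestricted
use counts: y: 0×; w (bound): 1×; z (bound): 1×
order of uses: w, z
typing: well-typed — term : ((A → A) → B) → B
ordered: ✗ — y left unused
linear: ✗ — y left unused
affine: ✓ — no duplicate uses among y, w, z
relevant: ✗ — y left unused
unrestricted: ✓ — simply typable at ((A → A) → B) → B; W, C, E all held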